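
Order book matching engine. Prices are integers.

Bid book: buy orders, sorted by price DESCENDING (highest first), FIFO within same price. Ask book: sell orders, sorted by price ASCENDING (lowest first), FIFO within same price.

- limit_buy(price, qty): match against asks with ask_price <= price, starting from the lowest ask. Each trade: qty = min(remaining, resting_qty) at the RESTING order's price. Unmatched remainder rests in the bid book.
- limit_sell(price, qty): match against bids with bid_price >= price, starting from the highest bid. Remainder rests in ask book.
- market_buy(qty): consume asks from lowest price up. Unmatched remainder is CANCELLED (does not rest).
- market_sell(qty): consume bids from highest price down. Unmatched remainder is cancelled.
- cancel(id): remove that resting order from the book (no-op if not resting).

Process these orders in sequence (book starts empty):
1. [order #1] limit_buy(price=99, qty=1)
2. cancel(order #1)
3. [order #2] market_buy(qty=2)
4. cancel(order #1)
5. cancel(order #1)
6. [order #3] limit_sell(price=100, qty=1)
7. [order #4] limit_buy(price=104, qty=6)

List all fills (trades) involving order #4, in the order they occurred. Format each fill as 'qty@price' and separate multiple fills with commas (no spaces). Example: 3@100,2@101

After op 1 [order #1] limit_buy(price=99, qty=1): fills=none; bids=[#1:1@99] asks=[-]
After op 2 cancel(order #1): fills=none; bids=[-] asks=[-]
After op 3 [order #2] market_buy(qty=2): fills=none; bids=[-] asks=[-]
After op 4 cancel(order #1): fills=none; bids=[-] asks=[-]
After op 5 cancel(order #1): fills=none; bids=[-] asks=[-]
After op 6 [order #3] limit_sell(price=100, qty=1): fills=none; bids=[-] asks=[#3:1@100]
After op 7 [order #4] limit_buy(price=104, qty=6): fills=#4x#3:1@100; bids=[#4:5@104] asks=[-]

Answer: 1@100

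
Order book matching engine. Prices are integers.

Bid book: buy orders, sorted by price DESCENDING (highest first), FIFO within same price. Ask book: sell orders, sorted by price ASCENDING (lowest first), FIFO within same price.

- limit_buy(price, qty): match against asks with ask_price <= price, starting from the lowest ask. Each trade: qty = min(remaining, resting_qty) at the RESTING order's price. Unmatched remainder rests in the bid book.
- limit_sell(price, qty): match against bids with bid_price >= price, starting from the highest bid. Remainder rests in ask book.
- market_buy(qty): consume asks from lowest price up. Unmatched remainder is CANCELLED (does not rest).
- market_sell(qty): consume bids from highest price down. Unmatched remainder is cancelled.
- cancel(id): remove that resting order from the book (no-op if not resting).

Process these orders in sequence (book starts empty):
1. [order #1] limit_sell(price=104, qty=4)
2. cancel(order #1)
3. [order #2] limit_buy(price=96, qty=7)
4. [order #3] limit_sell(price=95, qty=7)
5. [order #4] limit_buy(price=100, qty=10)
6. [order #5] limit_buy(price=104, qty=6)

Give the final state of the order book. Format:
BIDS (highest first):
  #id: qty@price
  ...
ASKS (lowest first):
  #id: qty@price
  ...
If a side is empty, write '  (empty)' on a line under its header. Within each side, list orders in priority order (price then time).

Answer: BIDS (highest first):
  #5: 6@104
  #4: 10@100
ASKS (lowest first):
  (empty)

Derivation:
After op 1 [order #1] limit_sell(price=104, qty=4): fills=none; bids=[-] asks=[#1:4@104]
After op 2 cancel(order #1): fills=none; bids=[-] asks=[-]
After op 3 [order #2] limit_buy(price=96, qty=7): fills=none; bids=[#2:7@96] asks=[-]
After op 4 [order #3] limit_sell(price=95, qty=7): fills=#2x#3:7@96; bids=[-] asks=[-]
After op 5 [order #4] limit_buy(price=100, qty=10): fills=none; bids=[#4:10@100] asks=[-]
After op 6 [order #5] limit_buy(price=104, qty=6): fills=none; bids=[#5:6@104 #4:10@100] asks=[-]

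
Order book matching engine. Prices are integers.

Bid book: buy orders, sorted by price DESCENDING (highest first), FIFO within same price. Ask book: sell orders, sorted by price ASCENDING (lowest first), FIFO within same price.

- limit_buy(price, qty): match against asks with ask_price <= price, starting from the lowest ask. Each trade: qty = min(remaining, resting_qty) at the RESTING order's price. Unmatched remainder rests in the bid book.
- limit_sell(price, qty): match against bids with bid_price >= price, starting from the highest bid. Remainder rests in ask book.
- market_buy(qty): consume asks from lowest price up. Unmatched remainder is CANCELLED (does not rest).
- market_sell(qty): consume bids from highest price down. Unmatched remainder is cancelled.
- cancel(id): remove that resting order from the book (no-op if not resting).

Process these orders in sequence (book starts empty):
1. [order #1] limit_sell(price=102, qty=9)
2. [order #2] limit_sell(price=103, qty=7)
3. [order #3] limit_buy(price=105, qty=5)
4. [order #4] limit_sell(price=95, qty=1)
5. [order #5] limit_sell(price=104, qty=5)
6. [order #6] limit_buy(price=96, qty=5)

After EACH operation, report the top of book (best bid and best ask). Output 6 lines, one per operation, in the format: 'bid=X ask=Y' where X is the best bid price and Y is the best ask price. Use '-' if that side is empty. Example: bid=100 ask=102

Answer: bid=- ask=102
bid=- ask=102
bid=- ask=102
bid=- ask=95
bid=- ask=95
bid=96 ask=102

Derivation:
After op 1 [order #1] limit_sell(price=102, qty=9): fills=none; bids=[-] asks=[#1:9@102]
After op 2 [order #2] limit_sell(price=103, qty=7): fills=none; bids=[-] asks=[#1:9@102 #2:7@103]
After op 3 [order #3] limit_buy(price=105, qty=5): fills=#3x#1:5@102; bids=[-] asks=[#1:4@102 #2:7@103]
After op 4 [order #4] limit_sell(price=95, qty=1): fills=none; bids=[-] asks=[#4:1@95 #1:4@102 #2:7@103]
After op 5 [order #5] limit_sell(price=104, qty=5): fills=none; bids=[-] asks=[#4:1@95 #1:4@102 #2:7@103 #5:5@104]
After op 6 [order #6] limit_buy(price=96, qty=5): fills=#6x#4:1@95; bids=[#6:4@96] asks=[#1:4@102 #2:7@103 #5:5@104]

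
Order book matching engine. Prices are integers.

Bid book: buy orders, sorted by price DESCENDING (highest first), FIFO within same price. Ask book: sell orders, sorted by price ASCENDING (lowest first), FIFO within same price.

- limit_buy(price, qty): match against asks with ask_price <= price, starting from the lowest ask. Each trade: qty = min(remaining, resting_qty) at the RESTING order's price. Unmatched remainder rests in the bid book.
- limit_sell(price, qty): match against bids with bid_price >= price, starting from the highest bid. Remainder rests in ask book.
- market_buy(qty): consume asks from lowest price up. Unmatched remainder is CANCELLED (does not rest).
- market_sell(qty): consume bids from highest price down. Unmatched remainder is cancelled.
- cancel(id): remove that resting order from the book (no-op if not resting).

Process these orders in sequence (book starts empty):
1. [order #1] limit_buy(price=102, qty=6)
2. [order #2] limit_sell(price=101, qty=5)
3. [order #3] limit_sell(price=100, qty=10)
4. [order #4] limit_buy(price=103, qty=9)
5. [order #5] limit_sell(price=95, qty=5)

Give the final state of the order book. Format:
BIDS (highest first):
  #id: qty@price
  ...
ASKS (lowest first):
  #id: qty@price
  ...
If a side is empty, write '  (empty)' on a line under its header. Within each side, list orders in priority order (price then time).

Answer: BIDS (highest first):
  (empty)
ASKS (lowest first):
  #5: 5@95

Derivation:
After op 1 [order #1] limit_buy(price=102, qty=6): fills=none; bids=[#1:6@102] asks=[-]
After op 2 [order #2] limit_sell(price=101, qty=5): fills=#1x#2:5@102; bids=[#1:1@102] asks=[-]
After op 3 [order #3] limit_sell(price=100, qty=10): fills=#1x#3:1@102; bids=[-] asks=[#3:9@100]
After op 4 [order #4] limit_buy(price=103, qty=9): fills=#4x#3:9@100; bids=[-] asks=[-]
After op 5 [order #5] limit_sell(price=95, qty=5): fills=none; bids=[-] asks=[#5:5@95]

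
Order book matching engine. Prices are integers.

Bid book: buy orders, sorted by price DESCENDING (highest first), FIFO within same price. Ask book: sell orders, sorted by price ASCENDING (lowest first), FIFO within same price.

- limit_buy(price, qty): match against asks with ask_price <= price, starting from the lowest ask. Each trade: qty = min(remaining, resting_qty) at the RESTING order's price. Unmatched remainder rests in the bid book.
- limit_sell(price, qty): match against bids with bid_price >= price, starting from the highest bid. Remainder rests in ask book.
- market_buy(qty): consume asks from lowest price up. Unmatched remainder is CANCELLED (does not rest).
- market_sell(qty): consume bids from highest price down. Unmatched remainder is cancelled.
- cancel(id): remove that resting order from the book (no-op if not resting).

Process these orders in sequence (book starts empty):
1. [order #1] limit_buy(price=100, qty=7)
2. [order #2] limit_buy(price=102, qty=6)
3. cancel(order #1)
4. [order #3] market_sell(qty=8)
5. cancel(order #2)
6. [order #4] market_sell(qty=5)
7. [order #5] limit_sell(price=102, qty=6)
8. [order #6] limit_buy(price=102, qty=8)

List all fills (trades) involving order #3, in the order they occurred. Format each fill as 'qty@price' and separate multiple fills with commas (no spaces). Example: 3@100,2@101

Answer: 6@102

Derivation:
After op 1 [order #1] limit_buy(price=100, qty=7): fills=none; bids=[#1:7@100] asks=[-]
After op 2 [order #2] limit_buy(price=102, qty=6): fills=none; bids=[#2:6@102 #1:7@100] asks=[-]
After op 3 cancel(order #1): fills=none; bids=[#2:6@102] asks=[-]
After op 4 [order #3] market_sell(qty=8): fills=#2x#3:6@102; bids=[-] asks=[-]
After op 5 cancel(order #2): fills=none; bids=[-] asks=[-]
After op 6 [order #4] market_sell(qty=5): fills=none; bids=[-] asks=[-]
After op 7 [order #5] limit_sell(price=102, qty=6): fills=none; bids=[-] asks=[#5:6@102]
After op 8 [order #6] limit_buy(price=102, qty=8): fills=#6x#5:6@102; bids=[#6:2@102] asks=[-]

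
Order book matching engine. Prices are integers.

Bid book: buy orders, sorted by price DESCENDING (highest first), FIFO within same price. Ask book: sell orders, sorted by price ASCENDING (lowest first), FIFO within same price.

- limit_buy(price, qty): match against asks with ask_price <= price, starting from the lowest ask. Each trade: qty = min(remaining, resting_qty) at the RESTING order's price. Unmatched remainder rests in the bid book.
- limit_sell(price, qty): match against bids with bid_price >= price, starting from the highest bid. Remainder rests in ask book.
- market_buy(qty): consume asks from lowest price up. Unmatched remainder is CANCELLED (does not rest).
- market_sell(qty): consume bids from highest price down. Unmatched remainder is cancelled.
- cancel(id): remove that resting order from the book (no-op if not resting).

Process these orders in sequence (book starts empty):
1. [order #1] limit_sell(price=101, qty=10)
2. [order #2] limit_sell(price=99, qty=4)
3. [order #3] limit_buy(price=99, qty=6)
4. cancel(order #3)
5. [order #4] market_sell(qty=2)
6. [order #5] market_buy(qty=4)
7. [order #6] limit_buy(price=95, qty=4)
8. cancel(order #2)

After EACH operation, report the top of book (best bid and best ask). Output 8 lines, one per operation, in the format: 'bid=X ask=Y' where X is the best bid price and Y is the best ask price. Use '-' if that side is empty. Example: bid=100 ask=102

Answer: bid=- ask=101
bid=- ask=99
bid=99 ask=101
bid=- ask=101
bid=- ask=101
bid=- ask=101
bid=95 ask=101
bid=95 ask=101

Derivation:
After op 1 [order #1] limit_sell(price=101, qty=10): fills=none; bids=[-] asks=[#1:10@101]
After op 2 [order #2] limit_sell(price=99, qty=4): fills=none; bids=[-] asks=[#2:4@99 #1:10@101]
After op 3 [order #3] limit_buy(price=99, qty=6): fills=#3x#2:4@99; bids=[#3:2@99] asks=[#1:10@101]
After op 4 cancel(order #3): fills=none; bids=[-] asks=[#1:10@101]
After op 5 [order #4] market_sell(qty=2): fills=none; bids=[-] asks=[#1:10@101]
After op 6 [order #5] market_buy(qty=4): fills=#5x#1:4@101; bids=[-] asks=[#1:6@101]
After op 7 [order #6] limit_buy(price=95, qty=4): fills=none; bids=[#6:4@95] asks=[#1:6@101]
After op 8 cancel(order #2): fills=none; bids=[#6:4@95] asks=[#1:6@101]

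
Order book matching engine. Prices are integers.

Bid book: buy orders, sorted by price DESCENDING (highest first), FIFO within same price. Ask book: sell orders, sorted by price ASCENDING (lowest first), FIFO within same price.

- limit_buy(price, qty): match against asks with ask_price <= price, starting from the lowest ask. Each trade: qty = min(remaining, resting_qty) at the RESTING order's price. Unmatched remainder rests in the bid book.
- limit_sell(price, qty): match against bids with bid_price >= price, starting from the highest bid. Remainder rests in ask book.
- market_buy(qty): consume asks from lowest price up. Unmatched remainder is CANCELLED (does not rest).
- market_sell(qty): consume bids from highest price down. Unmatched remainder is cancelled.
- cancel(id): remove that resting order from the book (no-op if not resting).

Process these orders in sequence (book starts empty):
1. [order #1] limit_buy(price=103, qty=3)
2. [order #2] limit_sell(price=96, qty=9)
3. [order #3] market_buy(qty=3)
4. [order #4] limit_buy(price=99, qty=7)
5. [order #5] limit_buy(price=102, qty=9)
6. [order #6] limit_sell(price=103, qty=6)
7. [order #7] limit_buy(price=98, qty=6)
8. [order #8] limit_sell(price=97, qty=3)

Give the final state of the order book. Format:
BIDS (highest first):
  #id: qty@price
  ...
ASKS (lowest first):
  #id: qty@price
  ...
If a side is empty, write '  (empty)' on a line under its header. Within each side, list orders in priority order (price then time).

Answer: BIDS (highest first):
  #5: 6@102
  #4: 4@99
  #7: 6@98
ASKS (lowest first):
  #6: 6@103

Derivation:
After op 1 [order #1] limit_buy(price=103, qty=3): fills=none; bids=[#1:3@103] asks=[-]
After op 2 [order #2] limit_sell(price=96, qty=9): fills=#1x#2:3@103; bids=[-] asks=[#2:6@96]
After op 3 [order #3] market_buy(qty=3): fills=#3x#2:3@96; bids=[-] asks=[#2:3@96]
After op 4 [order #4] limit_buy(price=99, qty=7): fills=#4x#2:3@96; bids=[#4:4@99] asks=[-]
After op 5 [order #5] limit_buy(price=102, qty=9): fills=none; bids=[#5:9@102 #4:4@99] asks=[-]
After op 6 [order #6] limit_sell(price=103, qty=6): fills=none; bids=[#5:9@102 #4:4@99] asks=[#6:6@103]
After op 7 [order #7] limit_buy(price=98, qty=6): fills=none; bids=[#5:9@102 #4:4@99 #7:6@98] asks=[#6:6@103]
After op 8 [order #8] limit_sell(price=97, qty=3): fills=#5x#8:3@102; bids=[#5:6@102 #4:4@99 #7:6@98] asks=[#6:6@103]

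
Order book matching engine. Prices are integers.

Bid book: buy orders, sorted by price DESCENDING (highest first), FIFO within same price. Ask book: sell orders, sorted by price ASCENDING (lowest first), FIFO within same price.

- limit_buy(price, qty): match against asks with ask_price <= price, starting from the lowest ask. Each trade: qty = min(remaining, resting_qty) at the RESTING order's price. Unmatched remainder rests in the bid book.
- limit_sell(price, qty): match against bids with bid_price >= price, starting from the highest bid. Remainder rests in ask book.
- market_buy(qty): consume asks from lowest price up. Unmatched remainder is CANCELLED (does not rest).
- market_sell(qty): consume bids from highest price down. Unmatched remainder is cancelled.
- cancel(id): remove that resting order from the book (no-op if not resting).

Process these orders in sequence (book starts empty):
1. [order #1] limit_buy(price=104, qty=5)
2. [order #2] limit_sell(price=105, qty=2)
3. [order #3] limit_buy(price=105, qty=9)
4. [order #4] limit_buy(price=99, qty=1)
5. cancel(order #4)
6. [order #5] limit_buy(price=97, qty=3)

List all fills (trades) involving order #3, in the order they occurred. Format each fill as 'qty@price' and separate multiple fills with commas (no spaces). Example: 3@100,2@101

Answer: 2@105

Derivation:
After op 1 [order #1] limit_buy(price=104, qty=5): fills=none; bids=[#1:5@104] asks=[-]
After op 2 [order #2] limit_sell(price=105, qty=2): fills=none; bids=[#1:5@104] asks=[#2:2@105]
After op 3 [order #3] limit_buy(price=105, qty=9): fills=#3x#2:2@105; bids=[#3:7@105 #1:5@104] asks=[-]
After op 4 [order #4] limit_buy(price=99, qty=1): fills=none; bids=[#3:7@105 #1:5@104 #4:1@99] asks=[-]
After op 5 cancel(order #4): fills=none; bids=[#3:7@105 #1:5@104] asks=[-]
After op 6 [order #5] limit_buy(price=97, qty=3): fills=none; bids=[#3:7@105 #1:5@104 #5:3@97] asks=[-]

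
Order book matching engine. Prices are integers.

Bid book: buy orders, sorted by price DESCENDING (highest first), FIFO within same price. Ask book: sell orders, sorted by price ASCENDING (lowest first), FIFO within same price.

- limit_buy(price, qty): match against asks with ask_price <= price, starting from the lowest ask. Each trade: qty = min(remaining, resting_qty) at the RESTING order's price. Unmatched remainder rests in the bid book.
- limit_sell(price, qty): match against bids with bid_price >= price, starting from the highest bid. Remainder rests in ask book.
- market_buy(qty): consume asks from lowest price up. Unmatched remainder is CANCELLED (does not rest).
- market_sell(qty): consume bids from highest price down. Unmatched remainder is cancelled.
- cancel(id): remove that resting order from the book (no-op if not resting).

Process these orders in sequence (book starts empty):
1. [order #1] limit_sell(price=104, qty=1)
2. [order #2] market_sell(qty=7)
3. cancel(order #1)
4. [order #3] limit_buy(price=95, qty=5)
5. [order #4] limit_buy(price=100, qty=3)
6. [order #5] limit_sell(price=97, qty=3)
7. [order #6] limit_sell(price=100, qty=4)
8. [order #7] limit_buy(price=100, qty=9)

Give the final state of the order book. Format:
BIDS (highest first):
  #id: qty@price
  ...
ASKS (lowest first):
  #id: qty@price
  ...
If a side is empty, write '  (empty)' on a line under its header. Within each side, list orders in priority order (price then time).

Answer: BIDS (highest first):
  #7: 5@100
  #3: 5@95
ASKS (lowest first):
  (empty)

Derivation:
After op 1 [order #1] limit_sell(price=104, qty=1): fills=none; bids=[-] asks=[#1:1@104]
After op 2 [order #2] market_sell(qty=7): fills=none; bids=[-] asks=[#1:1@104]
After op 3 cancel(order #1): fills=none; bids=[-] asks=[-]
After op 4 [order #3] limit_buy(price=95, qty=5): fills=none; bids=[#3:5@95] asks=[-]
After op 5 [order #4] limit_buy(price=100, qty=3): fills=none; bids=[#4:3@100 #3:5@95] asks=[-]
After op 6 [order #5] limit_sell(price=97, qty=3): fills=#4x#5:3@100; bids=[#3:5@95] asks=[-]
After op 7 [order #6] limit_sell(price=100, qty=4): fills=none; bids=[#3:5@95] asks=[#6:4@100]
After op 8 [order #7] limit_buy(price=100, qty=9): fills=#7x#6:4@100; bids=[#7:5@100 #3:5@95] asks=[-]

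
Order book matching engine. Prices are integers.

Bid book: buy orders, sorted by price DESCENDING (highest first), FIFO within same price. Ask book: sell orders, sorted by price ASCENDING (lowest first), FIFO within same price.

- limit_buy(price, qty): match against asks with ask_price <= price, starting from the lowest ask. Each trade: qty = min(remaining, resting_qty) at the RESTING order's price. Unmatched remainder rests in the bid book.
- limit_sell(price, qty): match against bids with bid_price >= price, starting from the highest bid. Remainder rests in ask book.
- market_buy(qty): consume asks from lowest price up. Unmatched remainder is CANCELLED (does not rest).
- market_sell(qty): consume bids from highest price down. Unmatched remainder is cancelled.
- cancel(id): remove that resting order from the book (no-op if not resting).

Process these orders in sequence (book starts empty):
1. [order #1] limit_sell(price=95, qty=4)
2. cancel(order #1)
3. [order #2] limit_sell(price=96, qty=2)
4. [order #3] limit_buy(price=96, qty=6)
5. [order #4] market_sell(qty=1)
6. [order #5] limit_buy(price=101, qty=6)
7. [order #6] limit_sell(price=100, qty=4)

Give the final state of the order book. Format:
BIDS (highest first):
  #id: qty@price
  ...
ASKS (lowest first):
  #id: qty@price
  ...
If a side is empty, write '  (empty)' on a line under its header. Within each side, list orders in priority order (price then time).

After op 1 [order #1] limit_sell(price=95, qty=4): fills=none; bids=[-] asks=[#1:4@95]
After op 2 cancel(order #1): fills=none; bids=[-] asks=[-]
After op 3 [order #2] limit_sell(price=96, qty=2): fills=none; bids=[-] asks=[#2:2@96]
After op 4 [order #3] limit_buy(price=96, qty=6): fills=#3x#2:2@96; bids=[#3:4@96] asks=[-]
After op 5 [order #4] market_sell(qty=1): fills=#3x#4:1@96; bids=[#3:3@96] asks=[-]
After op 6 [order #5] limit_buy(price=101, qty=6): fills=none; bids=[#5:6@101 #3:3@96] asks=[-]
After op 7 [order #6] limit_sell(price=100, qty=4): fills=#5x#6:4@101; bids=[#5:2@101 #3:3@96] asks=[-]

Answer: BIDS (highest first):
  #5: 2@101
  #3: 3@96
ASKS (lowest first):
  (empty)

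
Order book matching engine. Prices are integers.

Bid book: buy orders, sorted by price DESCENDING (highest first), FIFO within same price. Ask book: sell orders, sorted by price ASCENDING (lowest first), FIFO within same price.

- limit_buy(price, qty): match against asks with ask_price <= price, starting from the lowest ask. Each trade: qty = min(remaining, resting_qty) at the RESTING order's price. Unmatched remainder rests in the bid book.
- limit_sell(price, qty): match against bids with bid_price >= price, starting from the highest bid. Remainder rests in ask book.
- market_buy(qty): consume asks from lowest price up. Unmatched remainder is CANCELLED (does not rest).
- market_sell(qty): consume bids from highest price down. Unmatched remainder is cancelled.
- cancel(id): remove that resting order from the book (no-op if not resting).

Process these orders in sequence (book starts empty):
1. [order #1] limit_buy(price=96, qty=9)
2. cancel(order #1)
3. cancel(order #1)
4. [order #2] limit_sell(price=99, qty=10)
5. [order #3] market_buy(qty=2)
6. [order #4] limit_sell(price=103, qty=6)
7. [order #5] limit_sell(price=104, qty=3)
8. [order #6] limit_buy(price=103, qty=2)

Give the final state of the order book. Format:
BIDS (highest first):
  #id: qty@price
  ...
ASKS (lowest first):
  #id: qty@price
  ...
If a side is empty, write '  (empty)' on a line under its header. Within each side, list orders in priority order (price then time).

Answer: BIDS (highest first):
  (empty)
ASKS (lowest first):
  #2: 6@99
  #4: 6@103
  #5: 3@104

Derivation:
After op 1 [order #1] limit_buy(price=96, qty=9): fills=none; bids=[#1:9@96] asks=[-]
After op 2 cancel(order #1): fills=none; bids=[-] asks=[-]
After op 3 cancel(order #1): fills=none; bids=[-] asks=[-]
After op 4 [order #2] limit_sell(price=99, qty=10): fills=none; bids=[-] asks=[#2:10@99]
After op 5 [order #3] market_buy(qty=2): fills=#3x#2:2@99; bids=[-] asks=[#2:8@99]
After op 6 [order #4] limit_sell(price=103, qty=6): fills=none; bids=[-] asks=[#2:8@99 #4:6@103]
After op 7 [order #5] limit_sell(price=104, qty=3): fills=none; bids=[-] asks=[#2:8@99 #4:6@103 #5:3@104]
After op 8 [order #6] limit_buy(price=103, qty=2): fills=#6x#2:2@99; bids=[-] asks=[#2:6@99 #4:6@103 #5:3@104]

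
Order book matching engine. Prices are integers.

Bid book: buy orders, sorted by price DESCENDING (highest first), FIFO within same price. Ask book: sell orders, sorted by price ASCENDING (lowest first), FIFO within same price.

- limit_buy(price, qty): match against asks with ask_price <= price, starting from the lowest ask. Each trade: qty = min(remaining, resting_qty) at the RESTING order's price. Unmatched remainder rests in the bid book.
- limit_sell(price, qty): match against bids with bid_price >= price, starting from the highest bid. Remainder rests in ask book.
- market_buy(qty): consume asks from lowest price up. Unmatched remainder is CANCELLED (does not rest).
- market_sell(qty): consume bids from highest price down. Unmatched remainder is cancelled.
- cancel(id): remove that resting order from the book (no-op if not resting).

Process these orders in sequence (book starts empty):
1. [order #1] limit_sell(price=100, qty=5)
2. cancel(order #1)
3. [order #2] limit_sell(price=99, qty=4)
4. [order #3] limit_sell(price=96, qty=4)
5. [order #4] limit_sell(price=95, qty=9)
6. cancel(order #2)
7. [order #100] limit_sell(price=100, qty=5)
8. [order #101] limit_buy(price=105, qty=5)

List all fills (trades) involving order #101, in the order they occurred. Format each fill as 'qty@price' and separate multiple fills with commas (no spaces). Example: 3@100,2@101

Answer: 5@95

Derivation:
After op 1 [order #1] limit_sell(price=100, qty=5): fills=none; bids=[-] asks=[#1:5@100]
After op 2 cancel(order #1): fills=none; bids=[-] asks=[-]
After op 3 [order #2] limit_sell(price=99, qty=4): fills=none; bids=[-] asks=[#2:4@99]
After op 4 [order #3] limit_sell(price=96, qty=4): fills=none; bids=[-] asks=[#3:4@96 #2:4@99]
After op 5 [order #4] limit_sell(price=95, qty=9): fills=none; bids=[-] asks=[#4:9@95 #3:4@96 #2:4@99]
After op 6 cancel(order #2): fills=none; bids=[-] asks=[#4:9@95 #3:4@96]
After op 7 [order #100] limit_sell(price=100, qty=5): fills=none; bids=[-] asks=[#4:9@95 #3:4@96 #100:5@100]
After op 8 [order #101] limit_buy(price=105, qty=5): fills=#101x#4:5@95; bids=[-] asks=[#4:4@95 #3:4@96 #100:5@100]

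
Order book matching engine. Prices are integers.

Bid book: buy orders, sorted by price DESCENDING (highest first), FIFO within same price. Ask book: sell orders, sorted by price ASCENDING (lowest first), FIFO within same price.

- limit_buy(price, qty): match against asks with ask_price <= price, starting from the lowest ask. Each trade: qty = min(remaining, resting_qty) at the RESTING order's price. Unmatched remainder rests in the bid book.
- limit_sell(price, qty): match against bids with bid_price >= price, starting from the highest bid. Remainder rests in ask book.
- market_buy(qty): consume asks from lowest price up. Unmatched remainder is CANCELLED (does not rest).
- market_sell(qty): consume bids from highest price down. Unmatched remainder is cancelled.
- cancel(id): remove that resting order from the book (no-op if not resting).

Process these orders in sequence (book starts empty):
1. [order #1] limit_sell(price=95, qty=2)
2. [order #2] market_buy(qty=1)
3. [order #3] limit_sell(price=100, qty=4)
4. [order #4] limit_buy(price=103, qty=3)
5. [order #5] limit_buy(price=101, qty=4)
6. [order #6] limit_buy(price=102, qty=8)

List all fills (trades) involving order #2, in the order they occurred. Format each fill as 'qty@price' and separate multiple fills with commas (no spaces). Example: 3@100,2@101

After op 1 [order #1] limit_sell(price=95, qty=2): fills=none; bids=[-] asks=[#1:2@95]
After op 2 [order #2] market_buy(qty=1): fills=#2x#1:1@95; bids=[-] asks=[#1:1@95]
After op 3 [order #3] limit_sell(price=100, qty=4): fills=none; bids=[-] asks=[#1:1@95 #3:4@100]
After op 4 [order #4] limit_buy(price=103, qty=3): fills=#4x#1:1@95 #4x#3:2@100; bids=[-] asks=[#3:2@100]
After op 5 [order #5] limit_buy(price=101, qty=4): fills=#5x#3:2@100; bids=[#5:2@101] asks=[-]
After op 6 [order #6] limit_buy(price=102, qty=8): fills=none; bids=[#6:8@102 #5:2@101] asks=[-]

Answer: 1@95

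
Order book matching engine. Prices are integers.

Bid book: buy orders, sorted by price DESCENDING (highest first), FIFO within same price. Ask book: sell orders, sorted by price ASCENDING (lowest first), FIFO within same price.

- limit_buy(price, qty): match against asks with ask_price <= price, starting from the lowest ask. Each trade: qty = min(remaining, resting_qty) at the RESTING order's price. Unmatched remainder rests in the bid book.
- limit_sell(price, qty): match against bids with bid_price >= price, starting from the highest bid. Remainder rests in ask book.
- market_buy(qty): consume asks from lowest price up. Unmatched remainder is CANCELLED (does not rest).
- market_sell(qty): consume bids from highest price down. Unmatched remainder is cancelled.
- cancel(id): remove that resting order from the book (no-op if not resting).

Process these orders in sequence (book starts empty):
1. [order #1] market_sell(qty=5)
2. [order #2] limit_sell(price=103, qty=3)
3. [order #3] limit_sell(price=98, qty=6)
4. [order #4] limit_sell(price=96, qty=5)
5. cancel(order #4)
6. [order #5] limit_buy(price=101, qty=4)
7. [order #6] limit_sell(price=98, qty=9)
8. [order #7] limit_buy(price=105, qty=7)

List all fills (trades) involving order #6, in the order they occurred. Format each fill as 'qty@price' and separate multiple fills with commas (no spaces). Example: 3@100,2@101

Answer: 5@98

Derivation:
After op 1 [order #1] market_sell(qty=5): fills=none; bids=[-] asks=[-]
After op 2 [order #2] limit_sell(price=103, qty=3): fills=none; bids=[-] asks=[#2:3@103]
After op 3 [order #3] limit_sell(price=98, qty=6): fills=none; bids=[-] asks=[#3:6@98 #2:3@103]
After op 4 [order #4] limit_sell(price=96, qty=5): fills=none; bids=[-] asks=[#4:5@96 #3:6@98 #2:3@103]
After op 5 cancel(order #4): fills=none; bids=[-] asks=[#3:6@98 #2:3@103]
After op 6 [order #5] limit_buy(price=101, qty=4): fills=#5x#3:4@98; bids=[-] asks=[#3:2@98 #2:3@103]
After op 7 [order #6] limit_sell(price=98, qty=9): fills=none; bids=[-] asks=[#3:2@98 #6:9@98 #2:3@103]
After op 8 [order #7] limit_buy(price=105, qty=7): fills=#7x#3:2@98 #7x#6:5@98; bids=[-] asks=[#6:4@98 #2:3@103]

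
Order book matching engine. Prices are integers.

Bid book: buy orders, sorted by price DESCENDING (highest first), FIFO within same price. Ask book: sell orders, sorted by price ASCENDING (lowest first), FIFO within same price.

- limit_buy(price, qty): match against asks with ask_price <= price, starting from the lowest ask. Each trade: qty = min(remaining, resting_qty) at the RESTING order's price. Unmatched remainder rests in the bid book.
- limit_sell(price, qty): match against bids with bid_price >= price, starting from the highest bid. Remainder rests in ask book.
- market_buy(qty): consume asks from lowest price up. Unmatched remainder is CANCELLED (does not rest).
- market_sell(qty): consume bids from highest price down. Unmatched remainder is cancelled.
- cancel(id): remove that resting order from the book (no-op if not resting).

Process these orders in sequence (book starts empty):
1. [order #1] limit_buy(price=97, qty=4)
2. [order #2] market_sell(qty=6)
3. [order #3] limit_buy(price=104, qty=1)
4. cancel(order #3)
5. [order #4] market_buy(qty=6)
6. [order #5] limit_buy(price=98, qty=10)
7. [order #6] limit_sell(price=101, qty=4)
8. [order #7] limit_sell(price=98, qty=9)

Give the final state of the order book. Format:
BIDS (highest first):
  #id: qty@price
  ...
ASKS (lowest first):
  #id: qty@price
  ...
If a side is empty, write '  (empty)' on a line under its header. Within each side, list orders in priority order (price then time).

Answer: BIDS (highest first):
  #5: 1@98
ASKS (lowest first):
  #6: 4@101

Derivation:
After op 1 [order #1] limit_buy(price=97, qty=4): fills=none; bids=[#1:4@97] asks=[-]
After op 2 [order #2] market_sell(qty=6): fills=#1x#2:4@97; bids=[-] asks=[-]
After op 3 [order #3] limit_buy(price=104, qty=1): fills=none; bids=[#3:1@104] asks=[-]
After op 4 cancel(order #3): fills=none; bids=[-] asks=[-]
After op 5 [order #4] market_buy(qty=6): fills=none; bids=[-] asks=[-]
After op 6 [order #5] limit_buy(price=98, qty=10): fills=none; bids=[#5:10@98] asks=[-]
After op 7 [order #6] limit_sell(price=101, qty=4): fills=none; bids=[#5:10@98] asks=[#6:4@101]
After op 8 [order #7] limit_sell(price=98, qty=9): fills=#5x#7:9@98; bids=[#5:1@98] asks=[#6:4@101]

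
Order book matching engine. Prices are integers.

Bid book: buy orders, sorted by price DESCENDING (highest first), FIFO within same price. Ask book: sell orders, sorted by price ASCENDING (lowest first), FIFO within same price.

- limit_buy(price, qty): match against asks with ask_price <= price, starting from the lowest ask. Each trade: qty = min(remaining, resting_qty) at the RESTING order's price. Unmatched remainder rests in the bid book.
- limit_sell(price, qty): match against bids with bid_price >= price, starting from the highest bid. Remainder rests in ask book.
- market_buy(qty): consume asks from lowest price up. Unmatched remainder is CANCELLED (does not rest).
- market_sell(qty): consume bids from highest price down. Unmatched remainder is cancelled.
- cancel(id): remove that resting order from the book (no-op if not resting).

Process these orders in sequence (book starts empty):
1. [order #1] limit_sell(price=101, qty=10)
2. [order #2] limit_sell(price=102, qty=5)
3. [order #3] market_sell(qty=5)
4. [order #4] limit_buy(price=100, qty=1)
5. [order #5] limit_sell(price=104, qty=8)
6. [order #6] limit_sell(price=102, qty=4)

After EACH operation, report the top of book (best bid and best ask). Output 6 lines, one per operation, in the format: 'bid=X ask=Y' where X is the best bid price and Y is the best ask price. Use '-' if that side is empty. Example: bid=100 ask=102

Answer: bid=- ask=101
bid=- ask=101
bid=- ask=101
bid=100 ask=101
bid=100 ask=101
bid=100 ask=101

Derivation:
After op 1 [order #1] limit_sell(price=101, qty=10): fills=none; bids=[-] asks=[#1:10@101]
After op 2 [order #2] limit_sell(price=102, qty=5): fills=none; bids=[-] asks=[#1:10@101 #2:5@102]
After op 3 [order #3] market_sell(qty=5): fills=none; bids=[-] asks=[#1:10@101 #2:5@102]
After op 4 [order #4] limit_buy(price=100, qty=1): fills=none; bids=[#4:1@100] asks=[#1:10@101 #2:5@102]
After op 5 [order #5] limit_sell(price=104, qty=8): fills=none; bids=[#4:1@100] asks=[#1:10@101 #2:5@102 #5:8@104]
After op 6 [order #6] limit_sell(price=102, qty=4): fills=none; bids=[#4:1@100] asks=[#1:10@101 #2:5@102 #6:4@102 #5:8@104]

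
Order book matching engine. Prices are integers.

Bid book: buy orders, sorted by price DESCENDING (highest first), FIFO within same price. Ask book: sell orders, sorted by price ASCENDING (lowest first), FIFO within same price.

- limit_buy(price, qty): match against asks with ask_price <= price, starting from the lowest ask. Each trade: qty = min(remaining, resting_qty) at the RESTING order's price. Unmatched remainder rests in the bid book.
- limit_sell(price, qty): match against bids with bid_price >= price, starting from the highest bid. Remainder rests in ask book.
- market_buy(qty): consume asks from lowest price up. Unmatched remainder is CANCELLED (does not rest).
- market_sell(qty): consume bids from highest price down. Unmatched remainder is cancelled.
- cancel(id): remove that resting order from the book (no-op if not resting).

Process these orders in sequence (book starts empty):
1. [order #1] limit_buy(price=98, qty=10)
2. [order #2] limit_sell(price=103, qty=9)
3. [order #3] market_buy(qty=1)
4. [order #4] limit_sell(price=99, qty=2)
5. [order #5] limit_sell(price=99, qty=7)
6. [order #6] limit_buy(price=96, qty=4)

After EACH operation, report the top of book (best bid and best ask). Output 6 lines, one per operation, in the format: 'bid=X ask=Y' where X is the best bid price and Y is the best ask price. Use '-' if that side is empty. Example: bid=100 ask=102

Answer: bid=98 ask=-
bid=98 ask=103
bid=98 ask=103
bid=98 ask=99
bid=98 ask=99
bid=98 ask=99

Derivation:
After op 1 [order #1] limit_buy(price=98, qty=10): fills=none; bids=[#1:10@98] asks=[-]
After op 2 [order #2] limit_sell(price=103, qty=9): fills=none; bids=[#1:10@98] asks=[#2:9@103]
After op 3 [order #3] market_buy(qty=1): fills=#3x#2:1@103; bids=[#1:10@98] asks=[#2:8@103]
After op 4 [order #4] limit_sell(price=99, qty=2): fills=none; bids=[#1:10@98] asks=[#4:2@99 #2:8@103]
After op 5 [order #5] limit_sell(price=99, qty=7): fills=none; bids=[#1:10@98] asks=[#4:2@99 #5:7@99 #2:8@103]
After op 6 [order #6] limit_buy(price=96, qty=4): fills=none; bids=[#1:10@98 #6:4@96] asks=[#4:2@99 #5:7@99 #2:8@103]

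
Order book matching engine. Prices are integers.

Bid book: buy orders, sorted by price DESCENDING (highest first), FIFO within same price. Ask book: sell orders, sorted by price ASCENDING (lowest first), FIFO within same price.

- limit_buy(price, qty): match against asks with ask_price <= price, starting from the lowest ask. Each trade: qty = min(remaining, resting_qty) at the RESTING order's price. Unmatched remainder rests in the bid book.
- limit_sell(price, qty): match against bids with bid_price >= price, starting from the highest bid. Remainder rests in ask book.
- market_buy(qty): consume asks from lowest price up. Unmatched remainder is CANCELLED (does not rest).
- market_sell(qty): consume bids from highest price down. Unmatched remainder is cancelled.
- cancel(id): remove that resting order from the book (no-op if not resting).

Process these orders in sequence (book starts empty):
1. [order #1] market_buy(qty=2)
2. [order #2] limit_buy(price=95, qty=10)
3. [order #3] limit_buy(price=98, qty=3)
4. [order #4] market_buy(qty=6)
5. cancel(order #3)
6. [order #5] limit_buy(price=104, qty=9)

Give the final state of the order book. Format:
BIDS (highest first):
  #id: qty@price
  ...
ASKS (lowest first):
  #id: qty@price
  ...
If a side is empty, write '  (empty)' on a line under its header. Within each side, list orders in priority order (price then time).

Answer: BIDS (highest first):
  #5: 9@104
  #2: 10@95
ASKS (lowest first):
  (empty)

Derivation:
After op 1 [order #1] market_buy(qty=2): fills=none; bids=[-] asks=[-]
After op 2 [order #2] limit_buy(price=95, qty=10): fills=none; bids=[#2:10@95] asks=[-]
After op 3 [order #3] limit_buy(price=98, qty=3): fills=none; bids=[#3:3@98 #2:10@95] asks=[-]
After op 4 [order #4] market_buy(qty=6): fills=none; bids=[#3:3@98 #2:10@95] asks=[-]
After op 5 cancel(order #3): fills=none; bids=[#2:10@95] asks=[-]
After op 6 [order #5] limit_buy(price=104, qty=9): fills=none; bids=[#5:9@104 #2:10@95] asks=[-]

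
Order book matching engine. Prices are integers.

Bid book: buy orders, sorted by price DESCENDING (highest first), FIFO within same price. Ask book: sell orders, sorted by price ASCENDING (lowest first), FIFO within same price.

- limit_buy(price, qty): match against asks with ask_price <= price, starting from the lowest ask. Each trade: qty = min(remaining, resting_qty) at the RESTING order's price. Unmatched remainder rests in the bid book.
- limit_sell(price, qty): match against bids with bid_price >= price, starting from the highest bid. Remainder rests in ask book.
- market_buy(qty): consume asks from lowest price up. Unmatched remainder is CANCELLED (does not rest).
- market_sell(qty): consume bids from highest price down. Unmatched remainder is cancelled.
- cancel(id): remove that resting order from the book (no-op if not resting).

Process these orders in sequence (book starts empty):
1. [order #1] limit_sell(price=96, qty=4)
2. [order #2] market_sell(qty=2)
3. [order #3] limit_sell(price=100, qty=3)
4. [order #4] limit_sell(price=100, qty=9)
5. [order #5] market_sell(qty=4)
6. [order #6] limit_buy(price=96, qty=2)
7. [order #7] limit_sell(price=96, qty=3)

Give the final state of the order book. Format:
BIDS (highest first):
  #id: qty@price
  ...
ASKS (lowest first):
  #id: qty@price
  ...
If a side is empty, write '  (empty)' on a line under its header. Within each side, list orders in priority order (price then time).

Answer: BIDS (highest first):
  (empty)
ASKS (lowest first):
  #1: 2@96
  #7: 3@96
  #3: 3@100
  #4: 9@100

Derivation:
After op 1 [order #1] limit_sell(price=96, qty=4): fills=none; bids=[-] asks=[#1:4@96]
After op 2 [order #2] market_sell(qty=2): fills=none; bids=[-] asks=[#1:4@96]
After op 3 [order #3] limit_sell(price=100, qty=3): fills=none; bids=[-] asks=[#1:4@96 #3:3@100]
After op 4 [order #4] limit_sell(price=100, qty=9): fills=none; bids=[-] asks=[#1:4@96 #3:3@100 #4:9@100]
After op 5 [order #5] market_sell(qty=4): fills=none; bids=[-] asks=[#1:4@96 #3:3@100 #4:9@100]
After op 6 [order #6] limit_buy(price=96, qty=2): fills=#6x#1:2@96; bids=[-] asks=[#1:2@96 #3:3@100 #4:9@100]
After op 7 [order #7] limit_sell(price=96, qty=3): fills=none; bids=[-] asks=[#1:2@96 #7:3@96 #3:3@100 #4:9@100]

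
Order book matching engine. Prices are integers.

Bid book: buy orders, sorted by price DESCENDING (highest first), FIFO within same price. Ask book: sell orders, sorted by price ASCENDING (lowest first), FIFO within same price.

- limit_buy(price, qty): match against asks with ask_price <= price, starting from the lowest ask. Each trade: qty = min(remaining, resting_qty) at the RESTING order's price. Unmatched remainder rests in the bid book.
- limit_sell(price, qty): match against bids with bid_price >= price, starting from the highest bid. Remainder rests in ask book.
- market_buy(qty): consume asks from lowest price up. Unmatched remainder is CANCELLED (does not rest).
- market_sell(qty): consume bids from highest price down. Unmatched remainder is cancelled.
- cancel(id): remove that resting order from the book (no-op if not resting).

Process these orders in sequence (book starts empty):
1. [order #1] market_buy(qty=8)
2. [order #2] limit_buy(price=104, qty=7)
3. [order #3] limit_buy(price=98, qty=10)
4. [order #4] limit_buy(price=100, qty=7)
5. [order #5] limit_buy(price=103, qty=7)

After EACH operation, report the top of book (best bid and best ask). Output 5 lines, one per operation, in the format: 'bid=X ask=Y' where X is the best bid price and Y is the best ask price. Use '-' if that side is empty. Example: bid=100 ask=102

After op 1 [order #1] market_buy(qty=8): fills=none; bids=[-] asks=[-]
After op 2 [order #2] limit_buy(price=104, qty=7): fills=none; bids=[#2:7@104] asks=[-]
After op 3 [order #3] limit_buy(price=98, qty=10): fills=none; bids=[#2:7@104 #3:10@98] asks=[-]
After op 4 [order #4] limit_buy(price=100, qty=7): fills=none; bids=[#2:7@104 #4:7@100 #3:10@98] asks=[-]
After op 5 [order #5] limit_buy(price=103, qty=7): fills=none; bids=[#2:7@104 #5:7@103 #4:7@100 #3:10@98] asks=[-]

Answer: bid=- ask=-
bid=104 ask=-
bid=104 ask=-
bid=104 ask=-
bid=104 ask=-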